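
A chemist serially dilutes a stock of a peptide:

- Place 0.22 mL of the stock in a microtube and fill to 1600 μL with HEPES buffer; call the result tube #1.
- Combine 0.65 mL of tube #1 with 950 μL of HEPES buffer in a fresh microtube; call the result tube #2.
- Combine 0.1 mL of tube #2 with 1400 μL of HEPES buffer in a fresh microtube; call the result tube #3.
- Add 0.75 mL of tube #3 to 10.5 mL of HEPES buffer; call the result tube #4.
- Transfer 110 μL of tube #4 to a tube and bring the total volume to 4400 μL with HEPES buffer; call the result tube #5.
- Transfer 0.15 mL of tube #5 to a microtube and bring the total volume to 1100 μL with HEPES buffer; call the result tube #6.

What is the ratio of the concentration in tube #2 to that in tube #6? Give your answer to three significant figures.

6.60 × 10^4

Step 1: 0.22 mL brought to 1600 μL → factor 1.6/0.22 = 7.2727
Step 2: 0.65 mL + 950 μL = 1.6 mL total → factor 1.6/0.65 = 2.4615
Step 3: 0.1 mL + 1400 μL = 1.5 mL total → factor 1.5/0.1 = 15
Step 4: 0.75 mL + 10.5 mL = 11.25 mL total → factor 11.25/0.75 = 15
Step 5: 110 μL brought to 4400 μL → factor 4400/110 = 40
Step 6: 0.15 mL brought to 1100 μL → factor 1.1/0.15 = 7.3333
Dilution factor to tube #2 = 17.902; to tube #6 = 1.1815 × 10^6
[tube #2]/[tube #6] = (factor to tube #6)/(factor to tube #2) = 1.1815 × 10^6/17.902 = 6.60 × 10^4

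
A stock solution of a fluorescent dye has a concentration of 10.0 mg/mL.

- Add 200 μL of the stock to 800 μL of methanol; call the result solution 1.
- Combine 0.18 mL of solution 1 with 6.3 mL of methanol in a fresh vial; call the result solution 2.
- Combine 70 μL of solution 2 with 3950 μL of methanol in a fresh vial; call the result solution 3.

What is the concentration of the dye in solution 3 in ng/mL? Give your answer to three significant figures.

Step 1: 200 μL + 800 μL = 1000 μL total → factor 1000/200 = 5
Step 2: 0.18 mL + 6.3 mL = 6.48 mL total → factor 6.48/0.18 = 36
Step 3: 70 μL + 3950 μL = 4020 μL total → factor 4020/70 = 57.429
Overall dilution factor = 5 × 36 × 57.429 = 10337
Final = 10.0 mg/mL / 10337 = 0.0009674 mg/mL = 967 ng/mL

967 ng/mL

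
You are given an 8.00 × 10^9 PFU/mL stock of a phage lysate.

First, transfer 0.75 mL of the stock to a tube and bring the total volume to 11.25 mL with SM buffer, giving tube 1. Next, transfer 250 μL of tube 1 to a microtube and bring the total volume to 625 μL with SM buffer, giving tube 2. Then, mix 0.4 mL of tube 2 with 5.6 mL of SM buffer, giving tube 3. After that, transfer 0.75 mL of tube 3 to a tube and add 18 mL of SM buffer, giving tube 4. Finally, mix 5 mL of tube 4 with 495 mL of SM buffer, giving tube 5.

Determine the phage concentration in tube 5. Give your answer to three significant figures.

Step 1: 0.75 mL brought to 11.25 mL → factor 11.25/0.75 = 15
Step 2: 250 μL brought to 625 μL → factor 625/250 = 2.5
Step 3: 0.4 mL + 5.6 mL = 6 mL total → factor 6/0.4 = 15
Step 4: 0.75 mL + 18 mL = 18.75 mL total → factor 18.75/0.75 = 25
Step 5: 5 mL + 495 mL = 500 mL total → factor 500/5 = 100
Overall dilution factor = 15 × 2.5 × 15 × 25 × 100 = 1.4062 × 10^6
Final = 8.00 × 10^9 PFU/mL / 1.4062 × 10^6 = 5.69 × 10^3 PFU/mL

5.69 × 10^3 PFU/mL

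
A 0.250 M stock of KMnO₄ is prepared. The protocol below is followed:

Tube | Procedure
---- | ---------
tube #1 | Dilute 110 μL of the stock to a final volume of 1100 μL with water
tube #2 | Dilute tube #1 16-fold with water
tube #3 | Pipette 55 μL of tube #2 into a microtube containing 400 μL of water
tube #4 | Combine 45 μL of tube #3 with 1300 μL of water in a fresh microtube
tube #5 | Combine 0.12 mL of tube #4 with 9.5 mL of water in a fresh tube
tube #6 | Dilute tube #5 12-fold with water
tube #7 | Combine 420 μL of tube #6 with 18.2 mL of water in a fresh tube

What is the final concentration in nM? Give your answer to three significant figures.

Step 1: 110 μL brought to 1100 μL → factor 1100/110 = 10
Step 2: 16-fold → factor 16
Step 3: 55 μL + 400 μL = 455 μL total → factor 455/55 = 8.2727
Step 4: 45 μL + 1300 μL = 1345 μL total → factor 1345/45 = 29.889
Step 5: 0.12 mL + 9.5 mL = 9.62 mL total → factor 9.62/0.12 = 80.167
Step 6: 12-fold → factor 12
Step 7: 420 μL + 18.2 mL = 18620 μL total → factor 18620/420 = 44.333
Overall dilution factor = 10 × 16 × 8.2727 × 29.889 × 80.167 × 12 × 44.333 = 1.6873 × 10^9
Final = 0.250 M / 1.6873 × 10^9 = 1.482 × 10^-10 M = 0.148 nM

0.148 nM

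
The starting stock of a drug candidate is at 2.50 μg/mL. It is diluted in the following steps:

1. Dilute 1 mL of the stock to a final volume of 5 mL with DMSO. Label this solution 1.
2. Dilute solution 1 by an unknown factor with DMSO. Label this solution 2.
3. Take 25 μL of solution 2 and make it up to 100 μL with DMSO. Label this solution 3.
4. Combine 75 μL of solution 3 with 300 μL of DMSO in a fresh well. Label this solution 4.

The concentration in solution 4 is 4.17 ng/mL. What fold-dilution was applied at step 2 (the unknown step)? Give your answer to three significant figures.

Step 1: 1 mL brought to 5 mL → factor 5/1 = 5
Step 2: unknown factor x
Step 3: 25 μL brought to 100 μL → factor 100/25 = 4
Step 4: 75 μL + 300 μL = 375 μL total → factor 375/75 = 5
Product of known-step factors = 100
Overall factor = 2.50 μg/mL / (4.17 ng/mL) = 599.52
x = 599.52 / 100 = 6.00

6.00-fold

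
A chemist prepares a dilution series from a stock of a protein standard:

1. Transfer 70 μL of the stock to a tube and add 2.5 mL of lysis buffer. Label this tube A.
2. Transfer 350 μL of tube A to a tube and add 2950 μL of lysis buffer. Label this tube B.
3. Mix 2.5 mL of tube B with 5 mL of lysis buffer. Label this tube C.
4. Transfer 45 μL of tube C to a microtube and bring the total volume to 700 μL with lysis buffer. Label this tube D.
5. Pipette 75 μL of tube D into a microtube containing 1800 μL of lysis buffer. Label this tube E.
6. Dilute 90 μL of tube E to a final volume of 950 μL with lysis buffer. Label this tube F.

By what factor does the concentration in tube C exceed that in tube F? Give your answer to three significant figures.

Step 1: 70 μL + 2.5 mL = 2570 μL total → factor 2570/70 = 36.714
Step 2: 350 μL + 2950 μL = 3300 μL total → factor 3300/350 = 9.4286
Step 3: 2.5 mL + 5 mL = 7.5 mL total → factor 7.5/2.5 = 3
Step 4: 45 μL brought to 700 μL → factor 700/45 = 15.556
Step 5: 75 μL + 1800 μL = 1875 μL total → factor 1875/75 = 25
Step 6: 90 μL brought to 950 μL → factor 950/90 = 10.556
Dilution factor to tube C = 1038.5; to tube F = 4.2629 × 10^6
[tube C]/[tube F] = (factor to tube F)/(factor to tube C) = 4.2629 × 10^6/1038.5 = 4.10 × 10^3

4.10 × 10^3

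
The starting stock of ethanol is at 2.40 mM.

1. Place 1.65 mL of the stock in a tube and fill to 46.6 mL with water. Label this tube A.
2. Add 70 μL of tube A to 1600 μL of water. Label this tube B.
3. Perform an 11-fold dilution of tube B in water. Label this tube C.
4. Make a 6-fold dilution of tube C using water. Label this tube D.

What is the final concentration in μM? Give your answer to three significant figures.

Step 1: 1.65 mL brought to 46.6 mL → factor 46.6/1.65 = 28.242
Step 2: 70 μL + 1600 μL = 1670 μL total → factor 1670/70 = 23.857
Step 3: 11-fold → factor 11
Step 4: 6-fold → factor 6
Overall dilution factor = 28.242 × 23.857 × 11 × 6 = 44470
Final = 2.40 mM / 44470 = 5.397 × 10^-5 mM = 0.0540 μM

0.0540 μM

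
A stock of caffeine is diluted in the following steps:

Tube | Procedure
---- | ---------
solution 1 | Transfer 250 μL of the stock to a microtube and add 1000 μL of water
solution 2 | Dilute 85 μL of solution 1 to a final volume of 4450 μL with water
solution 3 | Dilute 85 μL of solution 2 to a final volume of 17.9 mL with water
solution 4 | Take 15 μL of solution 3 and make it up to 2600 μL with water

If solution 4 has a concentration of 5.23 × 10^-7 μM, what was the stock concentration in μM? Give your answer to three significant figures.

5.00 μM

Step 1: 250 μL + 1000 μL = 1250 μL total → factor 1250/250 = 5
Step 2: 85 μL brought to 4450 μL → factor 4450/85 = 52.353
Step 3: 85 μL brought to 17.9 mL → factor 17900/85 = 210.59
Step 4: 15 μL brought to 2600 μL → factor 2600/15 = 173.33
Overall dilution factor = 5 × 52.353 × 210.59 × 173.33 = 9.5549 × 10^6
Stock = 5.23 × 10^-7 μM × 9.5549 × 10^6 = 5.00 μM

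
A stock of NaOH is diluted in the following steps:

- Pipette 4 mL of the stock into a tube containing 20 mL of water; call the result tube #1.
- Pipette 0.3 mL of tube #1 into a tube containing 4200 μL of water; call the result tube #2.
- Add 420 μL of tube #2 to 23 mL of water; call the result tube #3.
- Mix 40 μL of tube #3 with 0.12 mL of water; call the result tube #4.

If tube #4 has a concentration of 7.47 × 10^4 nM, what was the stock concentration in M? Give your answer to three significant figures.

1.50 M

Step 1: 4 mL + 20 mL = 24 mL total → factor 24/4 = 6
Step 2: 0.3 mL + 4200 μL = 4.5 mL total → factor 4.5/0.3 = 15
Step 3: 420 μL + 23 mL = 23420 μL total → factor 23420/420 = 55.762
Step 4: 40 μL + 0.12 mL = 160 μL total → factor 160/40 = 4
Overall dilution factor = 6 × 15 × 55.762 × 4 = 20074
Stock = 7.47 × 10^4 nM × 20074 = 1.500 × 10^9 nM = 1.50 M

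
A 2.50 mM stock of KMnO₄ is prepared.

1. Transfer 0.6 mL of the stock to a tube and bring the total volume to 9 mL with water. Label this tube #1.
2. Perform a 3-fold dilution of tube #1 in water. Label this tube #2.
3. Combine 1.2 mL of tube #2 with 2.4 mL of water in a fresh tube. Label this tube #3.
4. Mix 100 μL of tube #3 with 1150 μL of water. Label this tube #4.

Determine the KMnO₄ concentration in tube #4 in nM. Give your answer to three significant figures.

1.48 × 10^3 nM

Step 1: 0.6 mL brought to 9 mL → factor 9/0.6 = 15
Step 2: 3-fold → factor 3
Step 3: 1.2 mL + 2.4 mL = 3.6 mL total → factor 3.6/1.2 = 3
Step 4: 100 μL + 1150 μL = 1250 μL total → factor 1250/100 = 12.5
Overall dilution factor = 15 × 3 × 3 × 12.5 = 1687.5
Final = 2.50 mM / 1687.5 = 0.001481 mM = 1.48 × 10^3 nM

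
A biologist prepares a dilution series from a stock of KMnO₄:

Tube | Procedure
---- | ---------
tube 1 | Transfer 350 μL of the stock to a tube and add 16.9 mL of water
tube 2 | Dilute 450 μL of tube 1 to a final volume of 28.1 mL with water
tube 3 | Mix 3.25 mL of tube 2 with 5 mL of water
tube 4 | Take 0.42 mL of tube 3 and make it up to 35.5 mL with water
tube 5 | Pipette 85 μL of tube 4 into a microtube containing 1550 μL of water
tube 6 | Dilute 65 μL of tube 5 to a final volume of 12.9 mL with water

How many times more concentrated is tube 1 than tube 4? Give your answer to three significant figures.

1.34 × 10^4

Step 1: 350 μL + 16.9 mL = 17250 μL total → factor 17250/350 = 49.286
Step 2: 450 μL brought to 28.1 mL → factor 28100/450 = 62.444
Step 3: 3.25 mL + 5 mL = 8.25 mL total → factor 8.25/3.25 = 2.5385
Step 4: 0.42 mL brought to 35.5 mL → factor 35.5/0.42 = 84.524
Dilution factor to tube 1 = 49.286; to tube 4 = 6.6034 × 10^5
[tube 1]/[tube 4] = (factor to tube 4)/(factor to tube 1) = 6.6034 × 10^5/49.286 = 1.34 × 10^4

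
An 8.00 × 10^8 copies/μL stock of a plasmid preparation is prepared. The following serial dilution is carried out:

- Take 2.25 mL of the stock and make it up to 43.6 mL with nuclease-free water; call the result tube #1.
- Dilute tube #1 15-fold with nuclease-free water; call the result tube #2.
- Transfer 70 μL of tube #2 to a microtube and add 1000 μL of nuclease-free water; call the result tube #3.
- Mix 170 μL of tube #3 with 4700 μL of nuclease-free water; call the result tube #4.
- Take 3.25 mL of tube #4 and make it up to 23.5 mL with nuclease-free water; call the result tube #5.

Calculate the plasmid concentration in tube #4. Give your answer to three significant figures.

Step 1: 2.25 mL brought to 43.6 mL → factor 43.6/2.25 = 19.378
Step 2: 15-fold → factor 15
Step 3: 70 μL + 1000 μL = 1070 μL total → factor 1070/70 = 15.286
Step 4: 170 μL + 4700 μL = 4870 μL total → factor 4870/170 = 28.647
Dilution factor through tube #4 = 19.378 × 15 × 15.286 × 28.647 = 1.2728 × 10^5
[tube #4] = 8.00 × 10^8 copies/μL / 1.2728 × 10^5 = 6.29 × 10^3 copies/μL

6.29 × 10^3 copies/μL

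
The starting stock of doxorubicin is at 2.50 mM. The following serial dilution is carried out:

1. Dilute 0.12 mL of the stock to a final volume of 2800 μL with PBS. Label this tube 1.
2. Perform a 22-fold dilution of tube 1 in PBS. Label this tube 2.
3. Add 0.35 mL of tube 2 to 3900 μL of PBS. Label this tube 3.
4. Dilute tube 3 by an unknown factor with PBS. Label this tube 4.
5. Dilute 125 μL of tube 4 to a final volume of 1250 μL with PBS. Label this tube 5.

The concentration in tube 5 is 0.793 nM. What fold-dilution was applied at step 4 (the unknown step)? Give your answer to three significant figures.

Step 1: 0.12 mL brought to 2800 μL → factor 2.8/0.12 = 23.333
Step 2: 22-fold → factor 22
Step 3: 0.35 mL + 3900 μL = 4.25 mL total → factor 4.25/0.35 = 12.143
Step 4: unknown factor x
Step 5: 125 μL brought to 1250 μL → factor 1250/125 = 10
Product of known-step factors = 62333
Overall factor = 2.50 mM / (0.793 nM) = 3.1526 × 10^6
x = 3.1526 × 10^6 / 62333 = 50.6

50.6-fold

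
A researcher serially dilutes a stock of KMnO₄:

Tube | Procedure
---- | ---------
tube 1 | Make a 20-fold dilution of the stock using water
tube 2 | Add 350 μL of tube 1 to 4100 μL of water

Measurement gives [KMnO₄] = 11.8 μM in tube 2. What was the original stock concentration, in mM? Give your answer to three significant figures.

3.00 mM

Step 1: 20-fold → factor 20
Step 2: 350 μL + 4100 μL = 4450 μL total → factor 4450/350 = 12.714
Overall dilution factor = 20 × 12.714 = 254.29
Stock = 11.8 μM × 254.29 = 3001 μM = 3.00 mM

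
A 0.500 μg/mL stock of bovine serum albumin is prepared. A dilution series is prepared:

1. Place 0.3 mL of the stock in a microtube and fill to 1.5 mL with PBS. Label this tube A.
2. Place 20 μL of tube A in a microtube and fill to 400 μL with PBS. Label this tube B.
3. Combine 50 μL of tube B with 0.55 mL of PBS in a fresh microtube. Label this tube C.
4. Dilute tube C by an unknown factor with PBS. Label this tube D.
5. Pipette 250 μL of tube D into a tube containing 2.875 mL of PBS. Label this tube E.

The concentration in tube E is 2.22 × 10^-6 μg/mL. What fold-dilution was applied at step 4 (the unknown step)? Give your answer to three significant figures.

15.0-fold

Step 1: 0.3 mL brought to 1.5 mL → factor 1.5/0.3 = 5
Step 2: 20 μL brought to 400 μL → factor 400/20 = 20
Step 3: 50 μL + 0.55 mL = 600 μL total → factor 600/50 = 12
Step 4: unknown factor x
Step 5: 250 μL + 2.875 mL = 3125 μL total → factor 3125/250 = 12.5
Product of known-step factors = 15000
Overall factor = 0.500 μg/mL / (2.22 × 10^-6 μg/mL) = 2.2523 × 10^5
x = 2.2523 × 10^5 / 15000 = 15.0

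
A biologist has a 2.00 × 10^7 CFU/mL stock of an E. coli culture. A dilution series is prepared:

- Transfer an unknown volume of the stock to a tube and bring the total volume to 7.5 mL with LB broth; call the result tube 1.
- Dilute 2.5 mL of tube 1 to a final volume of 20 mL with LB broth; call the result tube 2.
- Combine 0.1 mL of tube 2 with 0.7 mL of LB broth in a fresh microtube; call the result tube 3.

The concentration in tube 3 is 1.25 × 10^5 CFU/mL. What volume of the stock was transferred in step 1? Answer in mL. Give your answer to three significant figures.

3.00 mL

Step 1: v brought to 7.5 mL → factor = 7.5 mL/v
Step 2: 2.5 mL brought to 20 mL → factor 20/2.5 = 8
Step 3: 0.1 mL + 0.7 mL = 0.8 mL total → factor 0.8/0.1 = 8
Product of known-step factors = 64
Overall factor = 2.00 × 10^7 CFU/mL / (1.25 × 10^5 CFU/mL) = 160
Step-1 factor = 160 / 64 = 2.5
v = 7.5 mL / 2.5 = 3.00 mL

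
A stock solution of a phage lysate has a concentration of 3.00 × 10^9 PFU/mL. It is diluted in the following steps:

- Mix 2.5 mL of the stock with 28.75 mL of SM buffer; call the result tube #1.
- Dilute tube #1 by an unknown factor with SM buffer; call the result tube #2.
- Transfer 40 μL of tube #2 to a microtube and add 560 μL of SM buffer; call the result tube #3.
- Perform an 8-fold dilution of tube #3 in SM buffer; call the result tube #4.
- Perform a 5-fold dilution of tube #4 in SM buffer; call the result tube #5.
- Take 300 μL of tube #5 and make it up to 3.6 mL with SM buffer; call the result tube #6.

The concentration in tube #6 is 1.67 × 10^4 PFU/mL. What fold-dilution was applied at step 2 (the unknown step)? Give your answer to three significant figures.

Step 1: 2.5 mL + 28.75 mL = 31.25 mL total → factor 31.25/2.5 = 12.5
Step 2: unknown factor x
Step 3: 40 μL + 560 μL = 600 μL total → factor 600/40 = 15
Step 4: 8-fold → factor 8
Step 5: 5-fold → factor 5
Step 6: 300 μL brought to 3.6 mL → factor 3600/300 = 12
Product of known-step factors = 90000
Overall factor = 3.00 × 10^9 PFU/mL / (1.67 × 10^4 PFU/mL) = 1.7964 × 10^5
x = 1.7964 × 10^5 / 90000 = 2.00

2.00-fold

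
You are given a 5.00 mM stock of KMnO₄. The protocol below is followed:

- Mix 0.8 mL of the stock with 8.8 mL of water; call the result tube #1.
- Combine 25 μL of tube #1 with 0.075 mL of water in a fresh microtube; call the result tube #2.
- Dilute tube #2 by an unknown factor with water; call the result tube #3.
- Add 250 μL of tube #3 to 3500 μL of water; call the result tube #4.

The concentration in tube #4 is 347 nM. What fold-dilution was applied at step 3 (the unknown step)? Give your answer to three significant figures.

Step 1: 0.8 mL + 8.8 mL = 9.6 mL total → factor 9.6/0.8 = 12
Step 2: 25 μL + 0.075 mL = 100 μL total → factor 100/25 = 4
Step 3: unknown factor x
Step 4: 250 μL + 3500 μL = 3750 μL total → factor 3750/250 = 15
Product of known-step factors = 720
Overall factor = 5.00 mM / (347 nM) = 14409
x = 14409 / 720 = 20.0

20.0-fold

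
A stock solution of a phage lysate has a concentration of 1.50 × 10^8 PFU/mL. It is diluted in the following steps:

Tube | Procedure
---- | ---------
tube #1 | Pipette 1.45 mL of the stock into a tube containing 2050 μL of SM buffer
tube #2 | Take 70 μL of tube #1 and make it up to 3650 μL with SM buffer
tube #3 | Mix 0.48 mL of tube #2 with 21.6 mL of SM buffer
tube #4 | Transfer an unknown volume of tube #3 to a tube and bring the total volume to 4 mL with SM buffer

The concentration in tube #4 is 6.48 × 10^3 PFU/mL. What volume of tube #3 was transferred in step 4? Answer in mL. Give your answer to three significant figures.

Step 1: 1.45 mL + 2050 μL = 3.5 mL total → factor 3.5/1.45 = 2.4138
Step 2: 70 μL brought to 3650 μL → factor 3650/70 = 52.143
Step 3: 0.48 mL + 21.6 mL = 22.08 mL total → factor 22.08/0.48 = 46
Step 4: v brought to 4 mL → factor = 4 mL/v
Product of known-step factors = 5789.7
Overall factor = 1.50 × 10^8 PFU/mL / (6.48 × 10^3 PFU/mL) = 23148
Step-4 factor = 23148 / 5789.7 = 3.9982
v = 4 mL / 3.9982 = 1.00 mL

1.00 mL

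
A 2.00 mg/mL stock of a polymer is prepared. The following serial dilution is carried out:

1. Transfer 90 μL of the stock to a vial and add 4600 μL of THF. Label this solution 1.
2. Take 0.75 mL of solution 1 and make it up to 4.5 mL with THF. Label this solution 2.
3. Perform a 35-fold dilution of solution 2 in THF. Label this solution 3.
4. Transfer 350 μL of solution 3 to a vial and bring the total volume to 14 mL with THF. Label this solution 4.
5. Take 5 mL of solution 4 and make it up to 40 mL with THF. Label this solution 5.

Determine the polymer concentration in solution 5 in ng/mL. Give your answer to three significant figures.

Step 1: 90 μL + 4600 μL = 4690 μL total → factor 4690/90 = 52.111
Step 2: 0.75 mL brought to 4.5 mL → factor 4.5/0.75 = 6
Step 3: 35-fold → factor 35
Step 4: 350 μL brought to 14 mL → factor 14000/350 = 40
Step 5: 5 mL brought to 40 mL → factor 40/5 = 8
Overall dilution factor = 52.111 × 6 × 35 × 40 × 8 = 3.5019 × 10^6
Final = 2.00 mg/mL / 3.5019 × 10^6 = 5.711 × 10^-7 mg/mL = 0.571 ng/mL

0.571 ng/mL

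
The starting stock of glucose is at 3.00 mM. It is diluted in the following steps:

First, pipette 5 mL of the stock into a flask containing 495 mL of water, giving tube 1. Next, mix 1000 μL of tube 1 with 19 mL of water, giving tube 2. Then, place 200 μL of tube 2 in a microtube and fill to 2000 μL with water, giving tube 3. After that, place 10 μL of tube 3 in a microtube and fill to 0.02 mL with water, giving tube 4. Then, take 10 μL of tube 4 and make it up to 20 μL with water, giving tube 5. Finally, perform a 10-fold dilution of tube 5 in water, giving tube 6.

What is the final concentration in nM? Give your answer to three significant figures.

3.75 nM

Step 1: 5 mL + 495 mL = 500 mL total → factor 500/5 = 100
Step 2: 1000 μL + 19 mL = 20000 μL total → factor 20000/1000 = 20
Step 3: 200 μL brought to 2000 μL → factor 2000/200 = 10
Step 4: 10 μL brought to 0.02 mL → factor 20/10 = 2
Step 5: 10 μL brought to 20 μL → factor 20/10 = 2
Step 6: 10-fold → factor 10
Overall dilution factor = 100 × 20 × 10 × 2 × 2 × 10 = 8 × 10^5
Final = 3.00 mM / 8 × 10^5 = 3.750 × 10^-6 mM = 3.75 nM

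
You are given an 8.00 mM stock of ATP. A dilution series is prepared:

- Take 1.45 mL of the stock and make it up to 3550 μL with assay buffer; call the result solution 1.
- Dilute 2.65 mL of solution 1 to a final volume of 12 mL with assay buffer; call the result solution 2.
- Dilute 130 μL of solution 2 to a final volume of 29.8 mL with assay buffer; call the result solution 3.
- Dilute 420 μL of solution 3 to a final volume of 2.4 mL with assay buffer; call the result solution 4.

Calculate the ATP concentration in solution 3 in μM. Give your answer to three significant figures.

Step 1: 1.45 mL brought to 3550 μL → factor 3.55/1.45 = 2.4483
Step 2: 2.65 mL brought to 12 mL → factor 12/2.65 = 4.5283
Step 3: 130 μL brought to 29.8 mL → factor 29800/130 = 229.23
Dilution factor through solution 3 = 2.4483 × 4.5283 × 229.23 = 2541.4
[solution 3] = 8.00 mM / 2541.4 = 0.003148 mM = 3.15 μM

3.15 μM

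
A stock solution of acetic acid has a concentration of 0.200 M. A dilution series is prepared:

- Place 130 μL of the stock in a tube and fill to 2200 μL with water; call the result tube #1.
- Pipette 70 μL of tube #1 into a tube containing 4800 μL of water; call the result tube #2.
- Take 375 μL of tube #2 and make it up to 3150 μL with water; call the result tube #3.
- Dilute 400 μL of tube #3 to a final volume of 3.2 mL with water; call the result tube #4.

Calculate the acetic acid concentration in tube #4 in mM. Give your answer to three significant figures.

0.00253 mM

Step 1: 130 μL brought to 2200 μL → factor 2200/130 = 16.923
Step 2: 70 μL + 4800 μL = 4870 μL total → factor 4870/70 = 69.571
Step 3: 375 μL brought to 3150 μL → factor 3150/375 = 8.4
Step 4: 400 μL brought to 3.2 mL → factor 3200/400 = 8
Dilution factor through tube #4 = 16.923 × 69.571 × 8.4 × 8 = 79119
[tube #4] = 0.200 M / 79119 = 2.528 × 10^-6 M = 0.00253 mM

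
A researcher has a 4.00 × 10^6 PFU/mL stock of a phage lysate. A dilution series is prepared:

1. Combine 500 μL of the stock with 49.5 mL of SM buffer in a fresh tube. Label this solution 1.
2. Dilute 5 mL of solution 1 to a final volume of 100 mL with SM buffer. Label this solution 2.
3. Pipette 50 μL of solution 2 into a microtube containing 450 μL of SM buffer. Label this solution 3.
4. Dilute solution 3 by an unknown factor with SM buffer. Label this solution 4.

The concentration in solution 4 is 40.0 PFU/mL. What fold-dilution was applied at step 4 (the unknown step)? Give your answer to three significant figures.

5.00-fold

Step 1: 500 μL + 49.5 mL = 50000 μL total → factor 50000/500 = 100
Step 2: 5 mL brought to 100 mL → factor 100/5 = 20
Step 3: 50 μL + 450 μL = 500 μL total → factor 500/50 = 10
Step 4: unknown factor x
Product of known-step factors = 20000
Overall factor = 4.00 × 10^6 PFU/mL / (40.0 PFU/mL) = 1 × 10^5
x = 1 × 10^5 / 20000 = 5.00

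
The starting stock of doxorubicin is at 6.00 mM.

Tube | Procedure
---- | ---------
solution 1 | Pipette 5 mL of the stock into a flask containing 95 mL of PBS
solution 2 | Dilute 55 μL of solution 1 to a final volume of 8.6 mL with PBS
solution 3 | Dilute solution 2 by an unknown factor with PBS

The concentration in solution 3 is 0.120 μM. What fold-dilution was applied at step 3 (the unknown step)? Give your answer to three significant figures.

16.0-fold

Step 1: 5 mL + 95 mL = 100 mL total → factor 100/5 = 20
Step 2: 55 μL brought to 8.6 mL → factor 8600/55 = 156.36
Step 3: unknown factor x
Product of known-step factors = 3127.3
Overall factor = 6.00 mM / (0.120 μM) = 50000
x = 50000 / 3127.3 = 16.0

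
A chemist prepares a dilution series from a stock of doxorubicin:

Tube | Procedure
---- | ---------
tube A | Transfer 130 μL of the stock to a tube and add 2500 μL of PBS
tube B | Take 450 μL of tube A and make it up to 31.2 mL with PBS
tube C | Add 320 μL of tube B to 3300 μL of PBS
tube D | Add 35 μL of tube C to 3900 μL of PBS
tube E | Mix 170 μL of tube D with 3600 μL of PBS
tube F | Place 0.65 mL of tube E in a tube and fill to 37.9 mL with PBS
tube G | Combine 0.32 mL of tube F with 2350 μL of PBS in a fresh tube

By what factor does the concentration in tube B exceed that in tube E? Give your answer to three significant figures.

Step 1: 130 μL + 2500 μL = 2630 μL total → factor 2630/130 = 20.231
Step 2: 450 μL brought to 31.2 mL → factor 31200/450 = 69.333
Step 3: 320 μL + 3300 μL = 3620 μL total → factor 3620/320 = 11.312
Step 4: 35 μL + 3900 μL = 3935 μL total → factor 3935/35 = 112.43
Step 5: 170 μL + 3600 μL = 3770 μL total → factor 3770/170 = 22.176
Dilution factor to tube B = 1402.7; to tube E = 3.9562 × 10^7
[tube B]/[tube E] = (factor to tube E)/(factor to tube B) = 3.9562 × 10^7/1402.7 = 2.82 × 10^4

2.82 × 10^4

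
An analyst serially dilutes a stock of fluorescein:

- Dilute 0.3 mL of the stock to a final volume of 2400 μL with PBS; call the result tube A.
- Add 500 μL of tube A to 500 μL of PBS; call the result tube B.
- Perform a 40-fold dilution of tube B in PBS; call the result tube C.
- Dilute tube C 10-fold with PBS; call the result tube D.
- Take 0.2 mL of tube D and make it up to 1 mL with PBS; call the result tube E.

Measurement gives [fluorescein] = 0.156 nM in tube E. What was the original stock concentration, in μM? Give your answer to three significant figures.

4.99 μM

Step 1: 0.3 mL brought to 2400 μL → factor 2.4/0.3 = 8
Step 2: 500 μL + 500 μL = 1000 μL total → factor 1000/500 = 2
Step 3: 40-fold → factor 40
Step 4: 10-fold → factor 10
Step 5: 0.2 mL brought to 1 mL → factor 1/0.2 = 5
Overall dilution factor = 8 × 2 × 40 × 10 × 5 = 32000
Stock = 0.156 nM × 32000 = 4992 nM = 4.99 μM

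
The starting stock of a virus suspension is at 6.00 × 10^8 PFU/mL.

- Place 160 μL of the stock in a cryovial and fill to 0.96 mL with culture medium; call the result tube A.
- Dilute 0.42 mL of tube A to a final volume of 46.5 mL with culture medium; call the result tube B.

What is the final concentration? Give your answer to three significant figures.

Step 1: 160 μL brought to 0.96 mL → factor 960/160 = 6
Step 2: 0.42 mL brought to 46.5 mL → factor 46.5/0.42 = 110.71
Overall dilution factor = 6 × 110.71 = 664.29
Final = 6.00 × 10^8 PFU/mL / 664.29 = 9.03 × 10^5 PFU/mL

9.03 × 10^5 PFU/mL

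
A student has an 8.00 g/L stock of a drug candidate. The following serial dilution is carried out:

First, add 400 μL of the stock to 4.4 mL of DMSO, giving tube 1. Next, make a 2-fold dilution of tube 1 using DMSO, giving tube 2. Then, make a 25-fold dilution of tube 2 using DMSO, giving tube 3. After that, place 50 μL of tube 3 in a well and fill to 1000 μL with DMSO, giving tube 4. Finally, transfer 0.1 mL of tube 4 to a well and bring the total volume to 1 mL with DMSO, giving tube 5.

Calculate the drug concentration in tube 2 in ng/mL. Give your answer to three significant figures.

3.33 × 10^5 ng/mL

Step 1: 400 μL + 4.4 mL = 4800 μL total → factor 4800/400 = 12
Step 2: 2-fold → factor 2
Dilution factor through tube 2 = 12 × 2 = 24
[tube 2] = 8.00 g/L / 24 = 0.3333 g/L = 3.33 × 10^5 ng/mL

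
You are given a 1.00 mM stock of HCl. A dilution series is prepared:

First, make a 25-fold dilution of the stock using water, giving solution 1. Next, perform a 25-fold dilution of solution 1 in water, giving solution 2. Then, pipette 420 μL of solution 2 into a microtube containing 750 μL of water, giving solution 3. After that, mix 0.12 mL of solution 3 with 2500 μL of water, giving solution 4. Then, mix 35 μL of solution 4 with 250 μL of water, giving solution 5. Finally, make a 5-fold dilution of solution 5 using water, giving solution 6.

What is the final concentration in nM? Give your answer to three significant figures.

0.646 nM

Step 1: 25-fold → factor 25
Step 2: 25-fold → factor 25
Step 3: 420 μL + 750 μL = 1170 μL total → factor 1170/420 = 2.7857
Step 4: 0.12 mL + 2500 μL = 2.62 mL total → factor 2.62/0.12 = 21.833
Step 5: 35 μL + 250 μL = 285 μL total → factor 285/35 = 8.1429
Step 6: 5-fold → factor 5
Overall dilution factor = 25 × 25 × 2.7857 × 21.833 × 8.1429 × 5 = 1.5477 × 10^6
Final = 1.00 mM / 1.5477 × 10^6 = 6.461 × 10^-7 mM = 0.646 nM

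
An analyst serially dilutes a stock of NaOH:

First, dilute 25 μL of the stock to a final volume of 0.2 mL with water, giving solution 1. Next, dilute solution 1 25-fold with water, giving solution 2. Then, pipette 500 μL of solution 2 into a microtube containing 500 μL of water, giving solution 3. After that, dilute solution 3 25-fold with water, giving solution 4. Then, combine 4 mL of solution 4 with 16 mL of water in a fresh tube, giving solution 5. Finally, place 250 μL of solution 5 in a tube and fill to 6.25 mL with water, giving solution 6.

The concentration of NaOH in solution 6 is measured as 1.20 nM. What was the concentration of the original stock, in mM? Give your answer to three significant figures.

Step 1: 25 μL brought to 0.2 mL → factor 200/25 = 8
Step 2: 25-fold → factor 25
Step 3: 500 μL + 500 μL = 1000 μL total → factor 1000/500 = 2
Step 4: 25-fold → factor 25
Step 5: 4 mL + 16 mL = 20 mL total → factor 20/4 = 5
Step 6: 250 μL brought to 6.25 mL → factor 6250/250 = 25
Overall dilution factor = 8 × 25 × 2 × 25 × 5 × 25 = 1.25 × 10^6
Stock = 1.20 nM × 1.25 × 10^6 = 1.500 × 10^6 nM = 1.50 mM

1.50 mM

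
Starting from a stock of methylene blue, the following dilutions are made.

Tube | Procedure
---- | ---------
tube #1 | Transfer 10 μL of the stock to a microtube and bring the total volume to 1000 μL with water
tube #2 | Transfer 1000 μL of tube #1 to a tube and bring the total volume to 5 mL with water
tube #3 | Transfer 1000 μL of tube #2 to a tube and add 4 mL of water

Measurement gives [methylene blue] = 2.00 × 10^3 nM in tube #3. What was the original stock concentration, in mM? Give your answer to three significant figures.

5.00 mM

Step 1: 10 μL brought to 1000 μL → factor 1000/10 = 100
Step 2: 1000 μL brought to 5 mL → factor 5000/1000 = 5
Step 3: 1000 μL + 4 mL = 5000 μL total → factor 5000/1000 = 5
Overall dilution factor = 100 × 5 × 5 = 2500
Stock = 2.00 × 10^3 nM × 2500 = 5.000 × 10^6 nM = 5.00 mM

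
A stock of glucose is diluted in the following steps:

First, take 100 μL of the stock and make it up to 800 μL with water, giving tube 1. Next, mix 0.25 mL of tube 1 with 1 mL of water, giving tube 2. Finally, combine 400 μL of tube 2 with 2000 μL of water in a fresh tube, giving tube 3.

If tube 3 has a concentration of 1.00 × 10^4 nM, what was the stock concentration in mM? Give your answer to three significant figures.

Step 1: 100 μL brought to 800 μL → factor 800/100 = 8
Step 2: 0.25 mL + 1 mL = 1.25 mL total → factor 1.25/0.25 = 5
Step 3: 400 μL + 2000 μL = 2400 μL total → factor 2400/400 = 6
Overall dilution factor = 8 × 5 × 6 = 240
Stock = 1.00 × 10^4 nM × 240 = 2.400 × 10^6 nM = 2.40 mM

2.40 mM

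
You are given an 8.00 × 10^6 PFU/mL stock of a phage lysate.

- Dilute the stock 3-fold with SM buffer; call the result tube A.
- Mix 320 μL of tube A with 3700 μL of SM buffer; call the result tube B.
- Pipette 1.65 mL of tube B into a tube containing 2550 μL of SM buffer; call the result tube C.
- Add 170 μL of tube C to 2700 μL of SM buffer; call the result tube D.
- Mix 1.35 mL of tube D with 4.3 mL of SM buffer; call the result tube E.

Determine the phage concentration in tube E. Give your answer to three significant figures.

Step 1: 3-fold → factor 3
Step 2: 320 μL + 3700 μL = 4020 μL total → factor 4020/320 = 12.562
Step 3: 1.65 mL + 2550 μL = 4.2 mL total → factor 4.2/1.65 = 2.5455
Step 4: 170 μL + 2700 μL = 2870 μL total → factor 2870/170 = 16.882
Step 5: 1.35 mL + 4.3 mL = 5.65 mL total → factor 5.65/1.35 = 4.1852
Overall dilution factor = 3 × 12.562 × 2.5455 × 16.882 × 4.1852 = 6778.1
Final = 8.00 × 10^6 PFU/mL / 6778.1 = 1.18 × 10^3 PFU/mL

1.18 × 10^3 PFU/mL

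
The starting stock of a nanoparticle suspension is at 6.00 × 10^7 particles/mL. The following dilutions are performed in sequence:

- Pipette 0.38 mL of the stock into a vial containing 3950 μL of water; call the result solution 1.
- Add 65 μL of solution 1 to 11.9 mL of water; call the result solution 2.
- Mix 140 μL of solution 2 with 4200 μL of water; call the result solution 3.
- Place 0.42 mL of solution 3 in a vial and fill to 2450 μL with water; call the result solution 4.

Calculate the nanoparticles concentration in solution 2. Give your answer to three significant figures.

Step 1: 0.38 mL + 3950 μL = 4.33 mL total → factor 4.33/0.38 = 11.395
Step 2: 65 μL + 11.9 mL = 11965 μL total → factor 11965/65 = 184.08
Dilution factor through solution 2 = 11.395 × 184.08 = 2097.5
[solution 2] = 6.00 × 10^7 particles/mL / 2097.5 = 2.86 × 10^4 particles/mL

2.86 × 10^4 particles/mL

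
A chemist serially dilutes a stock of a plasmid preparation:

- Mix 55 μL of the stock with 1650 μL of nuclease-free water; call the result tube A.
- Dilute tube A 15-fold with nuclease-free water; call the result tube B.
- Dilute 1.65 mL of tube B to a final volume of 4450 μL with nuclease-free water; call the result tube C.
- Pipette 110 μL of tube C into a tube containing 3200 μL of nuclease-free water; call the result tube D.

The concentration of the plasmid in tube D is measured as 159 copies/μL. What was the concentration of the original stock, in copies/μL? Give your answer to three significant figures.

6.00 × 10^6 copies/μL

Step 1: 55 μL + 1650 μL = 1705 μL total → factor 1705/55 = 31
Step 2: 15-fold → factor 15
Step 3: 1.65 mL brought to 4450 μL → factor 4.45/1.65 = 2.697
Step 4: 110 μL + 3200 μL = 3310 μL total → factor 3310/110 = 30.091
Overall dilution factor = 31 × 15 × 2.697 × 30.091 = 37737
Stock = 159 copies/μL × 37737 = 6.00 × 10^6 copies/μL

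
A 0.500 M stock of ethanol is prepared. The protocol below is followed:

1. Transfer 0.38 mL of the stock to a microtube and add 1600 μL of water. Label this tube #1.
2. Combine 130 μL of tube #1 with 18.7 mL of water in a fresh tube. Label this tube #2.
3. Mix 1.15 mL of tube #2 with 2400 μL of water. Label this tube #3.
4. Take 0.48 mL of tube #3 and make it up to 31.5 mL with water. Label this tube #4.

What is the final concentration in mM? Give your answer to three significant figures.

Step 1: 0.38 mL + 1600 μL = 1.98 mL total → factor 1.98/0.38 = 5.2105
Step 2: 130 μL + 18.7 mL = 18830 μL total → factor 18830/130 = 144.85
Step 3: 1.15 mL + 2400 μL = 3.55 mL total → factor 3.55/1.15 = 3.087
Step 4: 0.48 mL brought to 31.5 mL → factor 31.5/0.48 = 65.625
Overall dilution factor = 5.2105 × 144.85 × 3.087 × 65.625 = 1.5289 × 10^5
Final = 0.500 M / 1.5289 × 10^5 = 3.270 × 10^-6 M = 0.00327 mM

0.00327 mM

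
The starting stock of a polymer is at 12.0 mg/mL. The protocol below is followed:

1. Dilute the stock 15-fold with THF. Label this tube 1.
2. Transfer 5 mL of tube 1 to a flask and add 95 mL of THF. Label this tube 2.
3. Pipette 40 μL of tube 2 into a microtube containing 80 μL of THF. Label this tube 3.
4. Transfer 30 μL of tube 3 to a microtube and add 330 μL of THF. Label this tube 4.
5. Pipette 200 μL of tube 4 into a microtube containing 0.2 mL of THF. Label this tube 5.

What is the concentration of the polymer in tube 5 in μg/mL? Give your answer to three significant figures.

Step 1: 15-fold → factor 15
Step 2: 5 mL + 95 mL = 100 mL total → factor 100/5 = 20
Step 3: 40 μL + 80 μL = 120 μL total → factor 120/40 = 3
Step 4: 30 μL + 330 μL = 360 μL total → factor 360/30 = 12
Step 5: 200 μL + 0.2 mL = 400 μL total → factor 400/200 = 2
Dilution factor through tube 5 = 15 × 20 × 3 × 12 × 2 = 21600
[tube 5] = 12.0 mg/mL / 21600 = 0.0005556 mg/mL = 0.556 μg/mL

0.556 μg/mL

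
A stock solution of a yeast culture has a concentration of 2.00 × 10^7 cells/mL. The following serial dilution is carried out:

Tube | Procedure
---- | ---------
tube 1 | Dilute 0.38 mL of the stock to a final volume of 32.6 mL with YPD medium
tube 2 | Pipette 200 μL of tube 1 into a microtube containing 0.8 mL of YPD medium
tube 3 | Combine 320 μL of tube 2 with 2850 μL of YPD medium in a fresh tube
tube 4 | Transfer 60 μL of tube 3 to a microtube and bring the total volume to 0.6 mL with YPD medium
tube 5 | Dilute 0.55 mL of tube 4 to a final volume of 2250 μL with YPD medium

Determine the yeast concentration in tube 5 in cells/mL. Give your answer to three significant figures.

115 cells/mL

Step 1: 0.38 mL brought to 32.6 mL → factor 32.6/0.38 = 85.789
Step 2: 200 μL + 0.8 mL = 1000 μL total → factor 1000/200 = 5
Step 3: 320 μL + 2850 μL = 3170 μL total → factor 3170/320 = 9.9062
Step 4: 60 μL brought to 0.6 mL → factor 600/60 = 10
Step 5: 0.55 mL brought to 2250 μL → factor 2.25/0.55 = 4.0909
Overall dilution factor = 85.789 × 5 × 9.9062 × 10 × 4.0909 = 1.7383 × 10^5
Final = 2.00 × 10^7 cells/mL / 1.7383 × 10^5 = 115 cells/mL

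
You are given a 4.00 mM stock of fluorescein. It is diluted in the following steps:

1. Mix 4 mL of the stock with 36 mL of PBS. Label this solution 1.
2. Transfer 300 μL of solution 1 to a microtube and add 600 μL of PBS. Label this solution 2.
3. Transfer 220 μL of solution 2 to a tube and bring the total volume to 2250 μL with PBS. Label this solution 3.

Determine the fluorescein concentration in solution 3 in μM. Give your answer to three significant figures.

Step 1: 4 mL + 36 mL = 40 mL total → factor 40/4 = 10
Step 2: 300 μL + 600 μL = 900 μL total → factor 900/300 = 3
Step 3: 220 μL brought to 2250 μL → factor 2250/220 = 10.227
Overall dilution factor = 10 × 3 × 10.227 = 306.82
Final = 4.00 mM / 306.82 = 0.01304 mM = 13.0 μM

13.0 μM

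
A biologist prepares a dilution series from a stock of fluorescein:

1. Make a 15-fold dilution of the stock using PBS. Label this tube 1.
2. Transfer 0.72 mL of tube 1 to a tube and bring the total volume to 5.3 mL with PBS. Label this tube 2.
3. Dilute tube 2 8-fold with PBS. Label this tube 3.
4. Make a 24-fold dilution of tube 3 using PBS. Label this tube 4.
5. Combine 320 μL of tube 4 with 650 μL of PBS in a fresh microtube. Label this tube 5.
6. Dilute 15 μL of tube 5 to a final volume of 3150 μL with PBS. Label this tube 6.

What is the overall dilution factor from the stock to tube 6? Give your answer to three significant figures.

Step 1: 15-fold → factor 15
Step 2: 0.72 mL brought to 5.3 mL → factor 5.3/0.72 = 7.3611
Step 3: 8-fold → factor 8
Step 4: 24-fold → factor 24
Step 5: 320 μL + 650 μL = 970 μL total → factor 970/320 = 3.0312
Step 6: 15 μL brought to 3150 μL → factor 3150/15 = 210
Overall dilution factor = 15 × 7.3611 × 8 × 24 × 3.0312 × 210 = 1.3495 × 10^7

1.35 × 10^7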